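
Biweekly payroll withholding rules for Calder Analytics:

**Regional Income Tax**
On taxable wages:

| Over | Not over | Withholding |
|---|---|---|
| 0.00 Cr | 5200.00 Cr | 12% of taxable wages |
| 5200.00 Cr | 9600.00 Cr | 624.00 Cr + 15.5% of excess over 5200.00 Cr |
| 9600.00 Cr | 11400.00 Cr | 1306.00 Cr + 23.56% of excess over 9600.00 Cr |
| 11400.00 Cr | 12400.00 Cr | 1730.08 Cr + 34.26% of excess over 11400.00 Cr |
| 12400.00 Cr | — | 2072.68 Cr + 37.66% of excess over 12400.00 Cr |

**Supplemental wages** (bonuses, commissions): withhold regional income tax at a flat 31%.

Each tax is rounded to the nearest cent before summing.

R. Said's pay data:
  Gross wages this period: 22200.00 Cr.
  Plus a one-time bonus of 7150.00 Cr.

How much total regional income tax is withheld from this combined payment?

Regional Income Tax: taxable = 22200.00 Cr
  2072.68 Cr + 37.66% × (22200.00 Cr − 12400.00 Cr) = 2072.68 Cr + 37.66% × 9800.00 Cr = 5763.36 Cr
Supplemental (31% flat on bonus): 31% × 7150.00 Cr = 2216.50 Cr
Total regional income tax: 5763.36 Cr + 2216.50 Cr = 7979.86 Cr

7979.86 Cr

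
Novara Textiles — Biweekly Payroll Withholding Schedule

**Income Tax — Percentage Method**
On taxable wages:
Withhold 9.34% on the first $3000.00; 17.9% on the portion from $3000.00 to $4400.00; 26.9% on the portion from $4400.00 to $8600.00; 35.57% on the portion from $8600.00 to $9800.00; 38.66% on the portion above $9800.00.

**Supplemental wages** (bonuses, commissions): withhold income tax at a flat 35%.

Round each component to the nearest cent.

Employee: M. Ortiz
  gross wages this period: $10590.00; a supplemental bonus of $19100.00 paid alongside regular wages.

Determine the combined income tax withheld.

Income Tax: taxable = $10590.00
  $2087.44 + 38.66% × ($10590.00 − $9800.00) = $2087.44 + 38.66% × $790.00 = $2392.85
Supplemental (35% flat on bonus): 35% × $19100.00 = $6685.00
Total income tax: $2392.85 + $6685.00 = $9077.85

$9077.85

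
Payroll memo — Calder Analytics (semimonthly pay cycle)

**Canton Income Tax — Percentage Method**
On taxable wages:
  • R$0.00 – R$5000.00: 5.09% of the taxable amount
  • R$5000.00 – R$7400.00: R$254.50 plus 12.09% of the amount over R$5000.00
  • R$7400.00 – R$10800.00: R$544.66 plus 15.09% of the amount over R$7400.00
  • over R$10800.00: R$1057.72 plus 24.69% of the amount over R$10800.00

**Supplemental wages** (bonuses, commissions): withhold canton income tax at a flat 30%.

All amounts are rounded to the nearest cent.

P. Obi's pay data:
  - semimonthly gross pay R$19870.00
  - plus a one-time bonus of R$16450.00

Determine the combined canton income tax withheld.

Canton Income Tax: taxable = R$19870.00
  R$1057.72 + 24.69% × (R$19870.00 − R$10800.00) = R$1057.72 + 24.69% × R$9070.00 = R$3297.10
Supplemental (30% flat on bonus): 30% × R$16450.00 = R$4935.00
Total canton income tax: R$3297.10 + R$4935.00 = R$8232.10

R$8232.10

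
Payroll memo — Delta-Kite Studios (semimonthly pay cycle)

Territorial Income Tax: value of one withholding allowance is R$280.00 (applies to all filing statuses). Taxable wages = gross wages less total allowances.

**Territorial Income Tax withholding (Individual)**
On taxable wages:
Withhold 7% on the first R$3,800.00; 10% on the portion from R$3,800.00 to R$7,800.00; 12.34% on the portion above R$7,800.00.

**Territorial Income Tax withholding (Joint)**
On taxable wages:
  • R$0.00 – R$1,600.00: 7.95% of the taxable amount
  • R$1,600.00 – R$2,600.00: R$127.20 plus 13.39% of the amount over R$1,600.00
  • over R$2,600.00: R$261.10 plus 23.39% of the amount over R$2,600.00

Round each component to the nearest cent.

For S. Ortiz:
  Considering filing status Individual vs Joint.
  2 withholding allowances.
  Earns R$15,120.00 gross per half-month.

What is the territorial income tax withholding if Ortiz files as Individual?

R$1,500.18

Territorial Income Tax (Individual): taxable = R$15,120.00 − 2×R$280.00 = R$14,560.00
  R$666.00 + 12.34% × (R$14,560.00 − R$7,800.00) = R$666.00 + 12.34% × R$6,760.00 = R$1,500.18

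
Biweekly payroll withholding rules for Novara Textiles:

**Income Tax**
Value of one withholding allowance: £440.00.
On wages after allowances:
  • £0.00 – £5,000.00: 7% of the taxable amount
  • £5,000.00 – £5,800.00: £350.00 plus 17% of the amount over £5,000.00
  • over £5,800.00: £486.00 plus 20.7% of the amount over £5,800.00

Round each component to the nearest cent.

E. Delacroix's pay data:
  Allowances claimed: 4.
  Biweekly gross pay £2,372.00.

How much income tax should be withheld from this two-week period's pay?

£42.84

Income Tax: taxable = £2,372.00 − 4×£440.00 = £612.00
  7% × £612.00 = £42.84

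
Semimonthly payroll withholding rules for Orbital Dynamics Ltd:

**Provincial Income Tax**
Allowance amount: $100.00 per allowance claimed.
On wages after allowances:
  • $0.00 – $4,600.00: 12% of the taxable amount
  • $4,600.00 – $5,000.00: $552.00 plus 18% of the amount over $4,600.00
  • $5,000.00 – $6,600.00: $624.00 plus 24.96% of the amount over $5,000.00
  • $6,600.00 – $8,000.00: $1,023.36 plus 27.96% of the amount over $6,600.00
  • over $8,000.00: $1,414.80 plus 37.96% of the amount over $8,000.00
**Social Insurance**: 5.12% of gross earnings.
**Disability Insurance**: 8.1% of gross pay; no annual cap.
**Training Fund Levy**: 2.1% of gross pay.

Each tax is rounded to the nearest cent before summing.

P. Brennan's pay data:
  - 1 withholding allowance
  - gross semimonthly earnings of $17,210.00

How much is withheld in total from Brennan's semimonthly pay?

$7,509.53

Provincial Income Tax: taxable = $17,210.00 − 1×$100.00 = $17,110.00
  $1,414.80 + 37.96% × ($17,110.00 − $8,000.00) = $1,414.80 + 37.96% × $9,110.00 = $4,872.96
Social Insurance: 5.12% × $17,210.00 = $881.15
Disability Insurance: 8.1% × $17,210.00 = $1,394.01
Training Fund Levy: 2.1% × $17,210.00 = $361.41
Total: $4,872.96 + $881.15 + $1,394.01 + $361.41 = $7,509.53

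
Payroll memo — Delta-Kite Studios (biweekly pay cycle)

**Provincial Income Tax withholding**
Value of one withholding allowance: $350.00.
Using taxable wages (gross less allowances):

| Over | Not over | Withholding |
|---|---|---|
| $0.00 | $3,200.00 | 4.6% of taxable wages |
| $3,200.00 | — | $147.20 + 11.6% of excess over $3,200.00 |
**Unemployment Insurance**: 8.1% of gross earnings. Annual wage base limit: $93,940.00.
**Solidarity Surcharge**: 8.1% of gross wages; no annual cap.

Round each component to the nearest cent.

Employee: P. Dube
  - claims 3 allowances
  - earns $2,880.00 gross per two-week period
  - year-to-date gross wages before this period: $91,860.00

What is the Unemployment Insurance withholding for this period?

$168.48

Unemployment Insurance: cap $93,940.00 − YTD $91,860.00 = $2,080.00 subject; 8.1% × $2,080.00 = $168.48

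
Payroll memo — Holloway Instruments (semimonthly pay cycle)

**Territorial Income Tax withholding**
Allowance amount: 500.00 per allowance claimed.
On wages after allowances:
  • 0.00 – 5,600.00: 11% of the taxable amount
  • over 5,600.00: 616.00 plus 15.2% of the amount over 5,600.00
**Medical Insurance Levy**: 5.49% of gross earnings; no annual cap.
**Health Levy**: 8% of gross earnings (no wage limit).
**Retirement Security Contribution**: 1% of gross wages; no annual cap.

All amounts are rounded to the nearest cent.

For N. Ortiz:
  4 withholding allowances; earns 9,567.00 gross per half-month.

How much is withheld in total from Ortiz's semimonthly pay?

2,301.24

Territorial Income Tax: taxable = 9,567.00 − 4×500.00 = 7,567.00
  616.00 + 15.2% × (7,567.00 − 5,600.00) = 616.00 + 15.2% × 1,967.00 = 914.98
Medical Insurance Levy: 5.49% × 9,567.00 = 525.23
Health Levy: 8% × 9,567.00 = 765.36
Retirement Security Contribution: 1% × 9,567.00 = 95.67
Total: 914.98 + 525.23 + 765.36 + 95.67 = 2,301.24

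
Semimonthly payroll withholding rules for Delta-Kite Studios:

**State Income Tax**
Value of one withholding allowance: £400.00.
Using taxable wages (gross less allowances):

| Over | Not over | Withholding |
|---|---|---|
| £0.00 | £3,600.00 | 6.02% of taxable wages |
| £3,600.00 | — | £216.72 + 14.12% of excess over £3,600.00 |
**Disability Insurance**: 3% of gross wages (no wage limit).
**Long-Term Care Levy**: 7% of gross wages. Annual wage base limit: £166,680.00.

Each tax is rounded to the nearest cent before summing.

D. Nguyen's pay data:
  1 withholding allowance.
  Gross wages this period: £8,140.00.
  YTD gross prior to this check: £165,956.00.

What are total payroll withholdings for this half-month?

£1,096.17

State Income Tax: taxable = £8,140.00 − 1×£400.00 = £7,740.00
  £216.72 + 14.12% × (£7,740.00 − £3,600.00) = £216.72 + 14.12% × £4,140.00 = £801.29
Disability Insurance: 3% × £8,140.00 = £244.20
Long-Term Care Levy: cap £166,680.00 − YTD £165,956.00 = £724.00 subject; 7% × £724.00 = £50.68
Total: £801.29 + £244.20 + £50.68 = £1,096.17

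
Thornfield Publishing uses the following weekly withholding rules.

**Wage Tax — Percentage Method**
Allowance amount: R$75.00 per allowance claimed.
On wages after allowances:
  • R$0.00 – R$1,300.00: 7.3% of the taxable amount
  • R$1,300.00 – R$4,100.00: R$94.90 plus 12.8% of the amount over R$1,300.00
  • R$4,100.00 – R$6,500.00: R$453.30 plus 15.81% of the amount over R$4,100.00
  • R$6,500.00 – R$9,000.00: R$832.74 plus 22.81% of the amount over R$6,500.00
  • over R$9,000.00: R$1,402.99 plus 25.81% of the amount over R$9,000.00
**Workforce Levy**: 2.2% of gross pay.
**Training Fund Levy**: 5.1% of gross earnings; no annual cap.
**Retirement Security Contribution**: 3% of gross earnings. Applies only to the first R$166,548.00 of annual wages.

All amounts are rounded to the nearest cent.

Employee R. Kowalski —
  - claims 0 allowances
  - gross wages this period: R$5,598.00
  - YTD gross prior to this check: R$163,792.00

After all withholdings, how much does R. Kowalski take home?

R$4,416.53

Wage Tax: taxable = R$5,598.00
  R$453.30 + 15.81% × (R$5,598.00 − R$4,100.00) = R$453.30 + 15.81% × R$1,498.00 = R$690.13
Workforce Levy: 2.2% × R$5,598.00 = R$123.16
Training Fund Levy: 5.1% × R$5,598.00 = R$285.50
Retirement Security Contribution: cap R$166,548.00 − YTD R$163,792.00 = R$2,756.00 subject; 3% × R$2,756.00 = R$82.68
Total withheld: R$690.13 + R$123.16 + R$285.50 + R$82.68 = R$1,181.47
Net pay: R$5,598.00 − R$1,181.47 = R$4,416.53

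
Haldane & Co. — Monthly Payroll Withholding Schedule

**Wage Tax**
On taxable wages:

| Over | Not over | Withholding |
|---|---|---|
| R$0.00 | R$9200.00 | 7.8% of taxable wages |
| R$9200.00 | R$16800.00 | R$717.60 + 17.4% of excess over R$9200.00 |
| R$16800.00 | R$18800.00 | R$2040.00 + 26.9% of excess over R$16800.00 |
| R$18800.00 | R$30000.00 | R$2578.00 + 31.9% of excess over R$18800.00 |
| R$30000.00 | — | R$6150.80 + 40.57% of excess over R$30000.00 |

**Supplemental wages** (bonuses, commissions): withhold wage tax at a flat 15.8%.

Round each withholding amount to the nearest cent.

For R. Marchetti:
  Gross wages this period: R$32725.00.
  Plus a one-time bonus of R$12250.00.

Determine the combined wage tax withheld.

R$9191.83

Wage Tax: taxable = R$32725.00
  R$6150.80 + 40.57% × (R$32725.00 − R$30000.00) = R$6150.80 + 40.57% × R$2725.00 = R$7256.33
Supplemental (15.8% flat on bonus): 15.8% × R$12250.00 = R$1935.50
Total wage tax: R$7256.33 + R$1935.50 = R$9191.83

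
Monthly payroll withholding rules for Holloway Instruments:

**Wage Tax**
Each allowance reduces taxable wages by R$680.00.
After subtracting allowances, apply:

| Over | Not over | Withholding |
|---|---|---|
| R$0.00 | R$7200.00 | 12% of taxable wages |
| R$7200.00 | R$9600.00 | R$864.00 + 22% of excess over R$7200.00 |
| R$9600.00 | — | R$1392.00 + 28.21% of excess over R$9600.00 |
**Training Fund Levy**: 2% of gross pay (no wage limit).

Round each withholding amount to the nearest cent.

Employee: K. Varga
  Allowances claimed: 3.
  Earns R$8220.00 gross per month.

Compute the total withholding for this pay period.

R$906.00

Wage Tax: taxable = R$8220.00 − 3×R$680.00 = R$6180.00
  12% × R$6180.00 = R$741.60
Training Fund Levy: 2% × R$8220.00 = R$164.40
Total: R$741.60 + R$164.40 = R$906.00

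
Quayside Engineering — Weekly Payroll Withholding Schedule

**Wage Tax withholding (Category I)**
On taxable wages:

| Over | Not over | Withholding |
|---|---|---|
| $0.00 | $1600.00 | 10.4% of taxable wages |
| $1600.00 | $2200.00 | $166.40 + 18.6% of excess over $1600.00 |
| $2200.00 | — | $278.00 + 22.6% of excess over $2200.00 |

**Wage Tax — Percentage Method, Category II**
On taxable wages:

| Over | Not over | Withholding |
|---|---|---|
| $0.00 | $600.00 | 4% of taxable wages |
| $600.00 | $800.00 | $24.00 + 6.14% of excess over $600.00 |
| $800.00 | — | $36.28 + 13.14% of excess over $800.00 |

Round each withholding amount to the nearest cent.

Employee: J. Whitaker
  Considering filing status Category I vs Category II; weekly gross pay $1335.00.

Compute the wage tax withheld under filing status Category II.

$106.58

Wage Tax (Category II): taxable = $1335.00
  $36.28 + 13.14% × ($1335.00 − $800.00) = $36.28 + 13.14% × $535.00 = $106.58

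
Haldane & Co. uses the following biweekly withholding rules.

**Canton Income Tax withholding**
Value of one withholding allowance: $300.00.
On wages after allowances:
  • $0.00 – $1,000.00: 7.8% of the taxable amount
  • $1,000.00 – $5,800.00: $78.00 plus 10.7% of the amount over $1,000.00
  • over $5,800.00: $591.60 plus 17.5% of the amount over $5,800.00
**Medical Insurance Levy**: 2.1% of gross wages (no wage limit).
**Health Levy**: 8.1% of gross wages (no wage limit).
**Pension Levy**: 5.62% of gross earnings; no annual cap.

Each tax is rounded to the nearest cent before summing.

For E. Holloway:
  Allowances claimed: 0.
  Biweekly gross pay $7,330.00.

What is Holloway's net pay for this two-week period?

$5,311.04

Canton Income Tax: taxable = $7,330.00
  $591.60 + 17.5% × ($7,330.00 − $5,800.00) = $591.60 + 17.5% × $1,530.00 = $859.35
Medical Insurance Levy: 2.1% × $7,330.00 = $153.93
Health Levy: 8.1% × $7,330.00 = $593.73
Pension Levy: 5.62% × $7,330.00 = $411.95
Total withheld: $859.35 + $153.93 + $593.73 + $411.95 = $2,018.96
Net pay: $7,330.00 − $2,018.96 = $5,311.04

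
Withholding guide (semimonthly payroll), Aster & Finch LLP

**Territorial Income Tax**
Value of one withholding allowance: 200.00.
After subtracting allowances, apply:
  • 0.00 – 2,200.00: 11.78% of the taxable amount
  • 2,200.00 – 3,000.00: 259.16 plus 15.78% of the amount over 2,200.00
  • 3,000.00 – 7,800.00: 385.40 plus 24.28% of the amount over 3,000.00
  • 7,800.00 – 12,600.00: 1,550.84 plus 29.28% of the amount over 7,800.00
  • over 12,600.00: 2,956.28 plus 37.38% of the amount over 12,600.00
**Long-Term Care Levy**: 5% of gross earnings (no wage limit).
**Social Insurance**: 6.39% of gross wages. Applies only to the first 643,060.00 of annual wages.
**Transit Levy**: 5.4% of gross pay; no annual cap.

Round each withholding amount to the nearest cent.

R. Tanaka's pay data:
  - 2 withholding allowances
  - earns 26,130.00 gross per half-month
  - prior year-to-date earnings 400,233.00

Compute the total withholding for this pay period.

12,251.50

Territorial Income Tax: taxable = 26,130.00 − 2×200.00 = 25,730.00
  2,956.28 + 37.38% × (25,730.00 − 12,600.00) = 2,956.28 + 37.38% × 13,130.00 = 7,864.27
Long-Term Care Levy: 5% × 26,130.00 = 1,306.50
Social Insurance: 6.39% × 26,130.00 = 1,669.71
Transit Levy: 5.4% × 26,130.00 = 1,411.02
Total: 7,864.27 + 1,306.50 + 1,669.71 + 1,411.02 = 12,251.50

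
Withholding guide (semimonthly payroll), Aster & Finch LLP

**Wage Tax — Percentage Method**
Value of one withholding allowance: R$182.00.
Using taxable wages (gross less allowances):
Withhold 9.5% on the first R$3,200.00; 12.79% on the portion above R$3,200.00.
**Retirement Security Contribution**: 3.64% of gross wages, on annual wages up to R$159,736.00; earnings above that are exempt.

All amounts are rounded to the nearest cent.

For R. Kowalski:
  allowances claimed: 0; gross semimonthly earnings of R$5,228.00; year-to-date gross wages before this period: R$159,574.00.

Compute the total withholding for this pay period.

R$569.28

Wage Tax: taxable = R$5,228.00
  R$304.00 + 12.79% × (R$5,228.00 − R$3,200.00) = R$304.00 + 12.79% × R$2,028.00 = R$563.38
Retirement Security Contribution: cap R$159,736.00 − YTD R$159,574.00 = R$162.00 subject; 3.64% × R$162.00 = R$5.90
Total: R$563.38 + R$5.90 = R$569.28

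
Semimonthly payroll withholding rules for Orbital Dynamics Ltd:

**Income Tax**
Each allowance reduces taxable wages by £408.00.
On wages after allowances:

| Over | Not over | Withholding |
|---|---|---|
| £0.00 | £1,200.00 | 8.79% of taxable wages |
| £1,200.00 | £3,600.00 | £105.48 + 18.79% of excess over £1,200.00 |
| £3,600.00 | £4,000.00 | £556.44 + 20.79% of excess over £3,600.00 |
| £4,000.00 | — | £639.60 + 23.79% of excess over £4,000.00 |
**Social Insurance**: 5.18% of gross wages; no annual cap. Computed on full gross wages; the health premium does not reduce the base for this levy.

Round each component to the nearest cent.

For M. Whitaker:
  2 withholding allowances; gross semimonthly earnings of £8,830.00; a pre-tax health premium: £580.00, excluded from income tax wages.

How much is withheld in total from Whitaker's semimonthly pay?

Income Tax: taxable = £8,830.00 − £580.00 − 2×£408.00 = £7,434.00
  £639.60 + 23.79% × (£7,434.00 − £4,000.00) = £639.60 + 23.79% × £3,434.00 = £1,456.55
Social Insurance: 5.18% × £8,830.00 = £457.39
Total: £1,456.55 + £457.39 = £1,913.94

£1,913.94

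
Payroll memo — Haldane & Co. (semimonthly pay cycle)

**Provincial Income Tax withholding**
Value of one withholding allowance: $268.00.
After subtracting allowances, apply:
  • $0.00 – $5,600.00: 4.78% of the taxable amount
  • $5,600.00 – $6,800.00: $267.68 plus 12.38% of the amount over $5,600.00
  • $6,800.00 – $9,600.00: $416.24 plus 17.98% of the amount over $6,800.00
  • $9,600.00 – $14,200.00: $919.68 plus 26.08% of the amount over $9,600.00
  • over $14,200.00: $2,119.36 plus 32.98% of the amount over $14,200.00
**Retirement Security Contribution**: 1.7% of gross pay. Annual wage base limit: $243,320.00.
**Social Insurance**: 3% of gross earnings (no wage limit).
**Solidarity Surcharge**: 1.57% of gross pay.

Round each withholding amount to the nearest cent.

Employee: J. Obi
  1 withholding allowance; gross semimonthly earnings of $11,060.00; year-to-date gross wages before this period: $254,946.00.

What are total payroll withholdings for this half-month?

Provincial Income Tax: taxable = $11,060.00 − 1×$268.00 = $10,792.00
  $919.68 + 26.08% × ($10,792.00 − $9,600.00) = $919.68 + 26.08% × $1,192.00 = $1,230.55
Retirement Security Contribution: YTD $254,946.00 ≥ cap $243,320.00 → $0.00
Social Insurance: 3% × $11,060.00 = $331.80
Solidarity Surcharge: 1.57% × $11,060.00 = $173.64
Total: $1,230.55 + $0.00 + $331.80 + $173.64 = $1,735.99

$1,735.99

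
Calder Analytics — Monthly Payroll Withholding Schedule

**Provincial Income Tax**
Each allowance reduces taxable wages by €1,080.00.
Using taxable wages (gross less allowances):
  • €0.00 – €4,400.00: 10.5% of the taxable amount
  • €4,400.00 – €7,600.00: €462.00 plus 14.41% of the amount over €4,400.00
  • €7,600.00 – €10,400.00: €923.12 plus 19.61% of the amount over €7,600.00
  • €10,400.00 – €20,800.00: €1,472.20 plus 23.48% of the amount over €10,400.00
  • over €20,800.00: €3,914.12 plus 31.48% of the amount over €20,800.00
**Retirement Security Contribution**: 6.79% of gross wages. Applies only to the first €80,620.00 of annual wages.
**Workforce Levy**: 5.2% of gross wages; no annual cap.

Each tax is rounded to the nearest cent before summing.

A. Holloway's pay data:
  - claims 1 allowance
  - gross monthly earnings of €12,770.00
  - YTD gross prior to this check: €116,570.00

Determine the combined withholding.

Provincial Income Tax: taxable = €12,770.00 − 1×€1,080.00 = €11,690.00
  €1,472.20 + 23.48% × (€11,690.00 − €10,400.00) = €1,472.20 + 23.48% × €1,290.00 = €1,775.09
Retirement Security Contribution: YTD €116,570.00 ≥ cap €80,620.00 → €0.00
Workforce Levy: 5.2% × €12,770.00 = €664.04
Total: €1,775.09 + €0.00 + €664.04 = €2,439.13

€2,439.13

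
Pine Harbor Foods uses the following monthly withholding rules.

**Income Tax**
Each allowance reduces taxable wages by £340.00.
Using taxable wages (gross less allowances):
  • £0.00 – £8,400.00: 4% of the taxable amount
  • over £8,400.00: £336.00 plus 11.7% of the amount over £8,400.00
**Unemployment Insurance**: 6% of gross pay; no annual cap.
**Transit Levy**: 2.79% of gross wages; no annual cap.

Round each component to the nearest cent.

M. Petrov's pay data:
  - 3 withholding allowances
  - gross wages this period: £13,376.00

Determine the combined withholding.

Income Tax: taxable = £13,376.00 − 3×£340.00 = £12,356.00
  £336.00 + 11.7% × (£12,356.00 − £8,400.00) = £336.00 + 11.7% × £3,956.00 = £798.85
Unemployment Insurance: 6% × £13,376.00 = £802.56
Transit Levy: 2.79% × £13,376.00 = £373.19
Total: £798.85 + £802.56 + £373.19 = £1,974.60

£1,974.60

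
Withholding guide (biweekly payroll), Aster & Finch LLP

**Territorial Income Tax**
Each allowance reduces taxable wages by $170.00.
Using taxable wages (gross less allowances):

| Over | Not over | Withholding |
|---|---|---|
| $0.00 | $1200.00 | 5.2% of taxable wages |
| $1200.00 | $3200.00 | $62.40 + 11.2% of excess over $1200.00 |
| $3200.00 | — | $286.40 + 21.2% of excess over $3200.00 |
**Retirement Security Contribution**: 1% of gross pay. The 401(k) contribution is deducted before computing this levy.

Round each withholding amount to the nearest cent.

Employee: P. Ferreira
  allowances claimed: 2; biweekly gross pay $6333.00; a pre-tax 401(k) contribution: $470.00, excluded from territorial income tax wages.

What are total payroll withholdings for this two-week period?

$837.51

Territorial Income Tax: taxable = $6333.00 − $470.00 − 2×$170.00 = $5523.00
  $286.40 + 21.2% × ($5523.00 − $3200.00) = $286.40 + 21.2% × $2323.00 = $778.88
Retirement Security Contribution: 1% × $5863.00 = $58.63
Total: $778.88 + $58.63 = $837.51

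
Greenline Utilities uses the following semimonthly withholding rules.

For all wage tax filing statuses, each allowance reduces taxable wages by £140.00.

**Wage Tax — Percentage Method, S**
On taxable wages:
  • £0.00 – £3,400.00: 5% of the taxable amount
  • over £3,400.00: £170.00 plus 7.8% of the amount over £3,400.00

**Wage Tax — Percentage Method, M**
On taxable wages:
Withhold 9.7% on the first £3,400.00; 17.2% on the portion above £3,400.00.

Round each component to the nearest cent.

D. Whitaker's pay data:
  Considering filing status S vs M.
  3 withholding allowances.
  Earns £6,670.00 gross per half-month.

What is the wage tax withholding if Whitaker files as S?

Wage Tax (S): taxable = £6,670.00 − 3×£140.00 = £6,250.00
  £170.00 + 7.8% × (£6,250.00 − £3,400.00) = £170.00 + 7.8% × £2,850.00 = £392.30

£392.30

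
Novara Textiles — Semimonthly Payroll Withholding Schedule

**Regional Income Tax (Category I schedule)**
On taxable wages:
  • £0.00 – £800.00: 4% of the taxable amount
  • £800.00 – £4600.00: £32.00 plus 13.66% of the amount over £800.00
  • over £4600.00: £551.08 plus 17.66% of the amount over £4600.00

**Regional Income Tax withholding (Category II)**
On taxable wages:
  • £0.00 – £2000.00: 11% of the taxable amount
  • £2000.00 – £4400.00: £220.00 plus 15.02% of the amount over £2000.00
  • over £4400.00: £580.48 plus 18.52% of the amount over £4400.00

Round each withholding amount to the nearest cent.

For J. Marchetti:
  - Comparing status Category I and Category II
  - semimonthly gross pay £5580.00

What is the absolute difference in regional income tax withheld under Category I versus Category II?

Regional Income Tax (Category I): taxable = £5580.00
  £551.08 + 17.66% × (£5580.00 − £4600.00) = £551.08 + 17.66% × £980.00 = £724.15
Regional Income Tax (Category II): taxable = £5580.00
  £580.48 + 18.52% × (£5580.00 − £4400.00) = £580.48 + 18.52% × £1180.00 = £799.02
Difference: |£724.15 − £799.02| = £74.87 (higher under Category II)

£74.87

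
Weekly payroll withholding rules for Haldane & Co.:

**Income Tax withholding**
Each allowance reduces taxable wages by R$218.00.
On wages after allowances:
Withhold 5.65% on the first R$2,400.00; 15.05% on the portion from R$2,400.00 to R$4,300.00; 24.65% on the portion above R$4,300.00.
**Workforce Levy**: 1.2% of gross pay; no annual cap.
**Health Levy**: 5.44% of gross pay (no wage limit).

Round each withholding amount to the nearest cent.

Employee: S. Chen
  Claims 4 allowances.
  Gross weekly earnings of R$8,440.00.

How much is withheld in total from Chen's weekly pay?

R$1,787.53

Income Tax: taxable = R$8,440.00 − 4×R$218.00 = R$7,568.00
  R$421.55 + 24.65% × (R$7,568.00 − R$4,300.00) = R$421.55 + 24.65% × R$3,268.00 = R$1,227.11
Workforce Levy: 1.2% × R$8,440.00 = R$101.28
Health Levy: 5.44% × R$8,440.00 = R$459.14
Total: R$1,227.11 + R$101.28 + R$459.14 = R$1,787.53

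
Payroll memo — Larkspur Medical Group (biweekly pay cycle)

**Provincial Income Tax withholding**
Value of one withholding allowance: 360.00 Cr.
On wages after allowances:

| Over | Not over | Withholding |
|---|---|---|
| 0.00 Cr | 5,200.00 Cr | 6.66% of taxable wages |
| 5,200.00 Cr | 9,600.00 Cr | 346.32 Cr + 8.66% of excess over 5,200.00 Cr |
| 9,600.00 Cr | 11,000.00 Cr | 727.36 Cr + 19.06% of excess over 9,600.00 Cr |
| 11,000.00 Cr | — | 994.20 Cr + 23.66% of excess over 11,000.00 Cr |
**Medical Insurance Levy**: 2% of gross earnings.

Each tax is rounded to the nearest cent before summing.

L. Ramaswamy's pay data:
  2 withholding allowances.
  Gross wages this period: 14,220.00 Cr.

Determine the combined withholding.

1,870.10 Cr

Provincial Income Tax: taxable = 14,220.00 Cr − 2×360.00 Cr = 13,500.00 Cr
  994.20 Cr + 23.66% × (13,500.00 Cr − 11,000.00 Cr) = 994.20 Cr + 23.66% × 2,500.00 Cr = 1,585.70 Cr
Medical Insurance Levy: 2% × 14,220.00 Cr = 284.40 Cr
Total: 1,585.70 Cr + 284.40 Cr = 1,870.10 Cr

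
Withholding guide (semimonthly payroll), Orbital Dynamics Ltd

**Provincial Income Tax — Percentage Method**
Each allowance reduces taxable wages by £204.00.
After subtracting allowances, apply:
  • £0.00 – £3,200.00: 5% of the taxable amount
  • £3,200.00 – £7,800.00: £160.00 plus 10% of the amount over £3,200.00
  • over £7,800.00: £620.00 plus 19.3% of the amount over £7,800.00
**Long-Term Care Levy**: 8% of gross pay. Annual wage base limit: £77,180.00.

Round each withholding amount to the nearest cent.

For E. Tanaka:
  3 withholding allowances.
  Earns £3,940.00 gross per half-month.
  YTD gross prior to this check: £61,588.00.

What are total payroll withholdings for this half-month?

Provincial Income Tax: taxable = £3,940.00 − 3×£204.00 = £3,328.00
  £160.00 + 10% × (£3,328.00 − £3,200.00) = £160.00 + 10% × £128.00 = £172.80
Long-Term Care Levy: 8% × £3,940.00 = £315.20
Total: £172.80 + £315.20 = £488.00

£488.00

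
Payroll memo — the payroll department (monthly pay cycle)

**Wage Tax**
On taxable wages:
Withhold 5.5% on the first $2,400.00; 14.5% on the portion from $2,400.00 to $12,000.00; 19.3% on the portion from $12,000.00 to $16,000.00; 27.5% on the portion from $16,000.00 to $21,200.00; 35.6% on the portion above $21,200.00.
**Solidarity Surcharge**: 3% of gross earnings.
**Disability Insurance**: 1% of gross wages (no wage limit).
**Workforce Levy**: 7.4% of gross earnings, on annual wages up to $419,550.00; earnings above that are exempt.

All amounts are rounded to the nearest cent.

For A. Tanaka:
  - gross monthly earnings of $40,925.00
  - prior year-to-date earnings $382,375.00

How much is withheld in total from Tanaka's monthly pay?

Wage Tax: taxable = $40,925.00
  $3,726.00 + 35.6% × ($40,925.00 − $21,200.00) = $3,726.00 + 35.6% × $19,725.00 = $10,748.10
Solidarity Surcharge: 3% × $40,925.00 = $1,227.75
Disability Insurance: 1% × $40,925.00 = $409.25
Workforce Levy: cap $419,550.00 − YTD $382,375.00 = $37,175.00 subject; 7.4% × $37,175.00 = $2,750.95
Total: $10,748.10 + $1,227.75 + $409.25 + $2,750.95 = $15,136.05

$15,136.05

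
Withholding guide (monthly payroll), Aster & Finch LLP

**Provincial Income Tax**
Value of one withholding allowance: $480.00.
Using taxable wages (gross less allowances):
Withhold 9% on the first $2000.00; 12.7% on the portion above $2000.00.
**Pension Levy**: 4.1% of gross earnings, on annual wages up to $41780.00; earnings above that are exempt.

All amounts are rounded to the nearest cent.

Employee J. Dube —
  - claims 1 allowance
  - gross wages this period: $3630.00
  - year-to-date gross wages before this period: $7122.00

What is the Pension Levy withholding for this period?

$148.83

Pension Levy: 4.1% × $3630.00 = $148.83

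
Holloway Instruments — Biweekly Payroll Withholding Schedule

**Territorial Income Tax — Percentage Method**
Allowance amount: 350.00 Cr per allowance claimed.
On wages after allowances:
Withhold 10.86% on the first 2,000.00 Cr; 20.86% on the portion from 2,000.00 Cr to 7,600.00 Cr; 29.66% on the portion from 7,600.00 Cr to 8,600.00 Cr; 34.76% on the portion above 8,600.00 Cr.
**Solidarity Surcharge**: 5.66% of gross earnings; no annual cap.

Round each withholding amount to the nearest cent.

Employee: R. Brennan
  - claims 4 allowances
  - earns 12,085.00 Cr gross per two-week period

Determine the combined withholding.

Territorial Income Tax: taxable = 12,085.00 Cr − 4×350.00 Cr = 10,685.00 Cr
  1,681.96 Cr + 34.76% × (10,685.00 Cr − 8,600.00 Cr) = 1,681.96 Cr + 34.76% × 2,085.00 Cr = 2,406.71 Cr
Solidarity Surcharge: 5.66% × 12,085.00 Cr = 684.01 Cr
Total: 2,406.71 Cr + 684.01 Cr = 3,090.72 Cr

3,090.72 Cr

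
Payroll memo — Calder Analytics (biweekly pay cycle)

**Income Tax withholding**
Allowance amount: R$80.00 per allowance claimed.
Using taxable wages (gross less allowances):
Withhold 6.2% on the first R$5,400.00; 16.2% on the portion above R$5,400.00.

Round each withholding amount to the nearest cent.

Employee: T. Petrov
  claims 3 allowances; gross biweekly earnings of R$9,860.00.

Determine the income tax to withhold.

R$1,018.44

Income Tax: taxable = R$9,860.00 − 3×R$80.00 = R$9,620.00
  R$334.80 + 16.2% × (R$9,620.00 − R$5,400.00) = R$334.80 + 16.2% × R$4,220.00 = R$1,018.44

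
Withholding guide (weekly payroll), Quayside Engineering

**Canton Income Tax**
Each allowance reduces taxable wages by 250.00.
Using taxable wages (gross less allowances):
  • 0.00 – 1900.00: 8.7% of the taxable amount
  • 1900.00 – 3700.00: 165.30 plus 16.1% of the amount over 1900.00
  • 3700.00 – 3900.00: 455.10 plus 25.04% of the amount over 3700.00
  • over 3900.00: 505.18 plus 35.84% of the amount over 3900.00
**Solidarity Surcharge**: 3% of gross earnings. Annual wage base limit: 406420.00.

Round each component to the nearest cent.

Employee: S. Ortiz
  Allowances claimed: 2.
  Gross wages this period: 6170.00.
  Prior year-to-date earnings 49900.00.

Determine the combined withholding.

1324.65

Canton Income Tax: taxable = 6170.00 − 2×250.00 = 5670.00
  505.18 + 35.84% × (5670.00 − 3900.00) = 505.18 + 35.84% × 1770.00 = 1139.55
Solidarity Surcharge: 3% × 6170.00 = 185.10
Total: 1139.55 + 185.10 = 1324.65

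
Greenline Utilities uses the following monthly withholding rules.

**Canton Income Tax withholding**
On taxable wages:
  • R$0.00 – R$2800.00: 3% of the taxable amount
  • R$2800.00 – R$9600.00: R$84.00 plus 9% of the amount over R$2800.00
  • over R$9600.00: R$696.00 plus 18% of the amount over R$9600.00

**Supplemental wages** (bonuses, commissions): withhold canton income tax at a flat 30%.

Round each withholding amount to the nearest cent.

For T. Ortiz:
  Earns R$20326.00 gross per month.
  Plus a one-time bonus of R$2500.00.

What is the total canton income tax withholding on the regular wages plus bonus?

R$3376.68

Canton Income Tax: taxable = R$20326.00
  R$696.00 + 18% × (R$20326.00 − R$9600.00) = R$696.00 + 18% × R$10726.00 = R$2626.68
Supplemental (30% flat on bonus): 30% × R$2500.00 = R$750.00
Total canton income tax: R$2626.68 + R$750.00 = R$3376.68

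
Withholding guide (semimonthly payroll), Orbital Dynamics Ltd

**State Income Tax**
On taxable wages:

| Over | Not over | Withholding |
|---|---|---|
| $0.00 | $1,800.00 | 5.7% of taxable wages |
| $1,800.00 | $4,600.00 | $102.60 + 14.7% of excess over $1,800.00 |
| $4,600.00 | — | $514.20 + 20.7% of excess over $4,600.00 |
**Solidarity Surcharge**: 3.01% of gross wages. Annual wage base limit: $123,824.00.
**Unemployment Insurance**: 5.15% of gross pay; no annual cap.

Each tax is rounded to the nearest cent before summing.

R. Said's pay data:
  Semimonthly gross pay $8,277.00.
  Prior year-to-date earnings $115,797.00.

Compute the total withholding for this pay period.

State Income Tax: taxable = $8,277.00
  $514.20 + 20.7% × ($8,277.00 − $4,600.00) = $514.20 + 20.7% × $3,677.00 = $1,275.34
Solidarity Surcharge: cap $123,824.00 − YTD $115,797.00 = $8,027.00 subject; 3.01% × $8,027.00 = $241.61
Unemployment Insurance: 5.15% × $8,277.00 = $426.27
Total: $1,275.34 + $241.61 + $426.27 = $1,943.22

$1,943.22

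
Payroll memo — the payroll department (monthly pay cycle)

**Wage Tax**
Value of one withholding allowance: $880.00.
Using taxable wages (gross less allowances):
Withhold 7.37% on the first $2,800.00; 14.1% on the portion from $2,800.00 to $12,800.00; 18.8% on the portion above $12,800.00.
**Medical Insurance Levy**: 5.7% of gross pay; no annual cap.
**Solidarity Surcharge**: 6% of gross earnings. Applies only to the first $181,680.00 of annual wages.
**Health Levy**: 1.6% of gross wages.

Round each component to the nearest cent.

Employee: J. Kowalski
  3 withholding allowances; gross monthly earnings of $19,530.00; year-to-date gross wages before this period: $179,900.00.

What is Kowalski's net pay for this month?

$15,612.23

Wage Tax: taxable = $19,530.00 − 3×$880.00 = $16,890.00
  $1,616.36 + 18.8% × ($16,890.00 − $12,800.00) = $1,616.36 + 18.8% × $4,090.00 = $2,385.28
Medical Insurance Levy: 5.7% × $19,530.00 = $1,113.21
Solidarity Surcharge: cap $181,680.00 − YTD $179,900.00 = $1,780.00 subject; 6% × $1,780.00 = $106.80
Health Levy: 1.6% × $19,530.00 = $312.48
Total withheld: $2,385.28 + $1,113.21 + $106.80 + $312.48 = $3,917.77
Net pay: $19,530.00 − $3,917.77 = $15,612.23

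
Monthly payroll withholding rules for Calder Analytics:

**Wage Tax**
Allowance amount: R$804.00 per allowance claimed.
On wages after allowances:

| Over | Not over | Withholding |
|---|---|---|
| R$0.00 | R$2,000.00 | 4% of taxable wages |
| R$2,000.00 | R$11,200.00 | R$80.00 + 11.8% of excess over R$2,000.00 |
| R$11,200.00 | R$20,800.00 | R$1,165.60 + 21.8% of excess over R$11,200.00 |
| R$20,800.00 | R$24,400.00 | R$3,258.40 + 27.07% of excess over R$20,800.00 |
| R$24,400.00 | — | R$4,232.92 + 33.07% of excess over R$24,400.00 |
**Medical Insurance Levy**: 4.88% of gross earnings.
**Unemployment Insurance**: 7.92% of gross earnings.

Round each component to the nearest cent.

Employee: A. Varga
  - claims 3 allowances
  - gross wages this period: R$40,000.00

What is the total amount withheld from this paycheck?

Wage Tax: taxable = R$40,000.00 − 3×R$804.00 = R$37,588.00
  R$4,232.92 + 33.07% × (R$37,588.00 − R$24,400.00) = R$4,232.92 + 33.07% × R$13,188.00 = R$8,594.19
Medical Insurance Levy: 4.88% × R$40,000.00 = R$1,952.00
Unemployment Insurance: 7.92% × R$40,000.00 = R$3,168.00
Total: R$8,594.19 + R$1,952.00 + R$3,168.00 = R$13,714.19

R$13,714.19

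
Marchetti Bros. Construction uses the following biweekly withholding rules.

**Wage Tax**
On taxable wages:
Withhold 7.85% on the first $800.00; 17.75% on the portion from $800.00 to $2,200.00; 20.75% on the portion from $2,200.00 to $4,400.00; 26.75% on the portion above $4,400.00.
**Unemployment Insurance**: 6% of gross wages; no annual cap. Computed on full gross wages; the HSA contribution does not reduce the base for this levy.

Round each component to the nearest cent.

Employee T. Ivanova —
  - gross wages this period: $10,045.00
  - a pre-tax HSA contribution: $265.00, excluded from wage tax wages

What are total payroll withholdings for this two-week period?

$2,809.65

Wage Tax: taxable = $10,045.00 − $265.00 = $9,780.00
  $767.80 + 26.75% × ($9,780.00 − $4,400.00) = $767.80 + 26.75% × $5,380.00 = $2,206.95
Unemployment Insurance: 6% × $10,045.00 = $602.70
Total: $2,206.95 + $602.70 = $2,809.65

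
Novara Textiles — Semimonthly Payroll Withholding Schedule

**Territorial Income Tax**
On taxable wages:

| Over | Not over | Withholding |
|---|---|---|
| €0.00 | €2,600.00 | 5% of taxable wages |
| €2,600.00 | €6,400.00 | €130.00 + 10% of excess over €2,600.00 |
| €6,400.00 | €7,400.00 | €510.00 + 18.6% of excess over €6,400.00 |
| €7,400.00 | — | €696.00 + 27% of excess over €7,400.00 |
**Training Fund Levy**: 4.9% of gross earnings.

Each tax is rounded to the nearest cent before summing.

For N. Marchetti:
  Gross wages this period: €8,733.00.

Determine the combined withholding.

Territorial Income Tax: taxable = €8,733.00
  €696.00 + 27% × (€8,733.00 − €7,400.00) = €696.00 + 27% × €1,333.00 = €1,055.91
Training Fund Levy: 4.9% × €8,733.00 = €427.92
Total: €1,055.91 + €427.92 = €1,483.83

€1,483.83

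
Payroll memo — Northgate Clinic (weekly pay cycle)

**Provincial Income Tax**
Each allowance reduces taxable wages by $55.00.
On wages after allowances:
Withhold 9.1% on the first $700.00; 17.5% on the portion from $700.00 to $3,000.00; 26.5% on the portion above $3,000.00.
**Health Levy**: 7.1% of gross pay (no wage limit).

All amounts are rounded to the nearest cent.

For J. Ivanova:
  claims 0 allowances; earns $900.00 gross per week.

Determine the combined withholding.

$162.60

Provincial Income Tax: taxable = $900.00
  $63.70 + 17.5% × ($900.00 − $700.00) = $63.70 + 17.5% × $200.00 = $98.70
Health Levy: 7.1% × $900.00 = $63.90
Total: $98.70 + $63.90 = $162.60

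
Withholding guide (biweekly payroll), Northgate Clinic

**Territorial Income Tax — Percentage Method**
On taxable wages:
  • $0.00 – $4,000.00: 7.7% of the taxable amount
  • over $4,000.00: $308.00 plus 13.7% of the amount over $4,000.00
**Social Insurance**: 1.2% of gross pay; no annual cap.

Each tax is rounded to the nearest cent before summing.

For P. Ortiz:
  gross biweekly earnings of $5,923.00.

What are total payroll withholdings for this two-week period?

Territorial Income Tax: taxable = $5,923.00
  $308.00 + 13.7% × ($5,923.00 − $4,000.00) = $308.00 + 13.7% × $1,923.00 = $571.45
Social Insurance: 1.2% × $5,923.00 = $71.08
Total: $571.45 + $71.08 = $642.53

$642.53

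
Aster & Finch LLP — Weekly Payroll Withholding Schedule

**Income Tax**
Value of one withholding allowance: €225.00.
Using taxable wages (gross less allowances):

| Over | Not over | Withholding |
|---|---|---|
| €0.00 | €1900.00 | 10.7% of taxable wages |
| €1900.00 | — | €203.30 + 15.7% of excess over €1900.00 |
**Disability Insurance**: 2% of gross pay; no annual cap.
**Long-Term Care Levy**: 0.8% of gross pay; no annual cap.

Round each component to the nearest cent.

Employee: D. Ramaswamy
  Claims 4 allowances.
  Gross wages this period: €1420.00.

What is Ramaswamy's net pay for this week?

€1324.60

Income Tax: taxable = €1420.00 − 4×€225.00 = €520.00
  10.7% × €520.00 = €55.64
Disability Insurance: 2% × €1420.00 = €28.40
Long-Term Care Levy: 0.8% × €1420.00 = €11.36
Total withheld: €55.64 + €28.40 + €11.36 = €95.40
Net pay: €1420.00 − €95.40 = €1324.60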